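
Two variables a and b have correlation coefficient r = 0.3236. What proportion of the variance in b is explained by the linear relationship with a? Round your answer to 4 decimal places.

r² = (0.3236)² = 0.1047

0.1047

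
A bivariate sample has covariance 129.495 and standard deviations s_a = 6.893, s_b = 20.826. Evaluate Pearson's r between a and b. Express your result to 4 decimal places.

0.9021

r = Cov(a,b) / (s_a · s_b) = 129.495 / (6.893 × 20.826)
  = 129.495 / 143.5536 ≈ 0.9021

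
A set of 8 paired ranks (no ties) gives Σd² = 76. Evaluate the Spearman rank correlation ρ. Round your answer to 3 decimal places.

0.095

ρ = 1 − 6Σd² / [n(n²−1)] = 1 − 6×76 / (8×63)
  = 1 − 456/504 = 1 − 0.9048 ≈ 0.095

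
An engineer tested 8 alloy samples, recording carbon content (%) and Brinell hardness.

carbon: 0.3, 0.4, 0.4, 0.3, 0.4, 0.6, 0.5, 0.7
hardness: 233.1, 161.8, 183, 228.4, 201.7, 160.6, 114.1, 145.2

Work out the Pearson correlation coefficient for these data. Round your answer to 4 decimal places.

n = 8, Σx = 3.6, Σy = 1427.9, Σx² = 1.76, Σy² = 266747.51, Σxy = 612.1
nΣxy − ΣxΣy = 4896.8 − 5140.44 = -243.64
nΣx² − (Σx)² = 14.08 − 12.96 = 1.12; nΣy² − (Σy)² = 2133980.08 − 2038898.41 = 95081.67
r = -243.64 / √(1.12 × 95081.67) = -243.64 / 326.3303 ≈ -0.7466

-0.7466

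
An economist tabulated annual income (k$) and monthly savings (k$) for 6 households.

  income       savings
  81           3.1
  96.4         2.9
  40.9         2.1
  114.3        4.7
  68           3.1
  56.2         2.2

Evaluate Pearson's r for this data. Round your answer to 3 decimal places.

0.879

n = 6, Σx = 456.8, Σy = 18.1, Σx² = 38373.7, Σy² = 58.97, Σxy = 1488.2
nΣxy − ΣxΣy = 8929.2 − 8268.08 = 661.12
nΣx² − (Σx)² = 230242.2 − 208666.24 = 21575.96; nΣy² − (Σy)² = 353.82 − 327.61 = 26.21
r = 661.12 / √(21575.96 × 26.21) = 661.12 / 752.0013 ≈ 0.879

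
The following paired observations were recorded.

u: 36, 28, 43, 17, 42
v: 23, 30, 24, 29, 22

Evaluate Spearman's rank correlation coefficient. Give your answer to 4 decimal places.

Rank u: 3, 2, 5, 1, 4
Rank v: 2, 5, 3, 4, 1
d = rank(u) − rank(v): 1, -3, 2, -3, 3; Σd² = 32
ρ = 1 − 6Σd² / [n(n²−1)] = 1 − 6×32 / (5×24) = 1 − 192/120 ≈ -0.6000

-0.6000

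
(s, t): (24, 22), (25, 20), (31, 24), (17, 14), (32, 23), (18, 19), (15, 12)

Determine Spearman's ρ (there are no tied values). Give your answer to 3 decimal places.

Rank s: 4, 5, 6, 2, 7, 3, 1
Rank t: 5, 4, 7, 2, 6, 3, 1
d = rank(s) − rank(t): -1, 1, -1, 0, 1, 0, 0; Σd² = 4
ρ = 1 − 6Σd² / [n(n²−1)] = 1 − 6×4 / (7×48) = 1 − 24/336 ≈ 0.929

0.929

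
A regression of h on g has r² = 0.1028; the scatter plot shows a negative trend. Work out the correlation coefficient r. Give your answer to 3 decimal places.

|r| = √0.1028 = 0.321
The association is negative, so r = −0.321.

-0.321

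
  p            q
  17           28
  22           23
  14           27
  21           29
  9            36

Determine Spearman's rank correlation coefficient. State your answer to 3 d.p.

-0.600

Rank p: 3, 5, 2, 4, 1
Rank q: 3, 1, 2, 4, 5
d = rank(p) − rank(q): 0, 4, 0, 0, -4; Σd² = 32
ρ = 1 − 6Σd² / [n(n²−1)] = 1 − 6×32 / (5×24) = 1 − 192/120 ≈ -0.600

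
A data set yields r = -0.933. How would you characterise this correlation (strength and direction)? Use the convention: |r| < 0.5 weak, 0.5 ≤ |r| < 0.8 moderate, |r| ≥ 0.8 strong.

r = -0.933 < 0 so the relationship is negative.
|r| = 0.933, which falls in the strong range.

strong negative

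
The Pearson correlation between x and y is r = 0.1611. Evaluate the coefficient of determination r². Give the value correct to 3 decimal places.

r² = (0.1611)² = 0.026

0.026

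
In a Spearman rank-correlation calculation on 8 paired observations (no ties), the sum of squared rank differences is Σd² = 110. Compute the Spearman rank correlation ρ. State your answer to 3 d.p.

ρ = 1 − 6Σd² / [n(n²−1)] = 1 − 6×110 / (8×63)
  = 1 − 660/504 = 1 − 1.3095 ≈ -0.310

-0.310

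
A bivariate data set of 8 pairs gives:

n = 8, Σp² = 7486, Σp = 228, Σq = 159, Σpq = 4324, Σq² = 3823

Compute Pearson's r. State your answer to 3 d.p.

r = (nΣpq − ΣpΣq) / √[(nΣp² − (Σp)²)(nΣq² − (Σq)²)]
Numerator: 8×4324 − 228×159 = -1660
Denominator: √[(59888 − 51984)(30584 − 25281)] = √[7904 × 5303] = 6474.1727
r = -1660 / 6474.1727 ≈ -0.256

-0.256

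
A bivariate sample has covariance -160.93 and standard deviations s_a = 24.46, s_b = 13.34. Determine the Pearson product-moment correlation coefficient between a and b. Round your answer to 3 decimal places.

-0.493

r = Cov(a,b) / (s_a · s_b) = -160.93 / (24.46 × 13.34)
  = -160.93 / 326.2964 ≈ -0.493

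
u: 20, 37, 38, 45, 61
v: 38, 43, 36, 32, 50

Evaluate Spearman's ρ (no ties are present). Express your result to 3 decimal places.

Rank u: 1, 2, 3, 4, 5
Rank v: 3, 4, 2, 1, 5
d = rank(u) − rank(v): -2, -2, 1, 3, 0; Σd² = 18
ρ = 1 − 6Σd² / [n(n²−1)] = 1 − 6×18 / (5×24) = 1 − 108/120 ≈ 0.100

0.100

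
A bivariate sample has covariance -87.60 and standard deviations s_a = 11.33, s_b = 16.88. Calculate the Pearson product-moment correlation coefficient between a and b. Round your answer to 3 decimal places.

-0.458

r = Cov(a,b) / (s_a · s_b) = -87.60 / (11.33 × 16.88)
  = -87.60 / 191.2504 ≈ -0.458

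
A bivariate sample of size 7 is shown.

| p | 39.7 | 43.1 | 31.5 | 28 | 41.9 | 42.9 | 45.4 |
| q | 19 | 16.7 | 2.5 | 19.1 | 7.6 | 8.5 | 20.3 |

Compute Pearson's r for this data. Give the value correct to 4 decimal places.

0.1607

n = 7, Σp = 272.5, Σq = 93.7, Σp² = 10867.13, Σq² = 1553.05, Σpq = 3692.33
nΣpq − ΣpΣq = 25846.31 − 25533.25 = 313.06
nΣp² − (Σp)² = 76069.91 − 74256.25 = 1813.66; nΣq² − (Σq)² = 10871.35 − 8779.69 = 2091.66
r = 313.06 / √(1813.66 × 2091.66) = 313.06 / 1947.7064 ≈ 0.1607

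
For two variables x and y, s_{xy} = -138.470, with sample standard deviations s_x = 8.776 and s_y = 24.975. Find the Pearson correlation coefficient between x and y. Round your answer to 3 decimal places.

-0.632

r = Cov(x,y) / (s_x · s_y) = -138.470 / (8.776 × 24.975)
  = -138.470 / 219.1806 ≈ -0.632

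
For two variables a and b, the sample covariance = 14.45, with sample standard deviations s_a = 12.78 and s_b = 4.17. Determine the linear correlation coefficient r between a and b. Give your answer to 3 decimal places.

r = Cov(a,b) / (s_a · s_b) = 14.45 / (12.78 × 4.17)
  = 14.45 / 53.2926 ≈ 0.271

0.271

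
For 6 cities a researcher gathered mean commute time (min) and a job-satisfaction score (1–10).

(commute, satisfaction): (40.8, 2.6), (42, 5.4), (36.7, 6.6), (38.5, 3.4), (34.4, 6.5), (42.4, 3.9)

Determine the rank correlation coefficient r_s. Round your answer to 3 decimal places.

-0.486

Rank commute: 4, 5, 2, 3, 1, 6
Rank satisfaction: 1, 4, 6, 2, 5, 3
d = rank(commute) − rank(satisfaction): 3, 1, -4, 1, -4, 3; Σd² = 52
ρ = 1 − 6Σd² / [n(n²−1)] = 1 − 6×52 / (6×35) = 1 − 312/210 ≈ -0.486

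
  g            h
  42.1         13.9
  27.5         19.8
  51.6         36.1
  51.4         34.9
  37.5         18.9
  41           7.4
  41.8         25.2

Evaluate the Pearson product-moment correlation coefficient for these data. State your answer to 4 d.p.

0.6024

n = 7, Σg = 292.9, Σh = 156.2, Σg² = 12667.67, Σh² = 4153.48, Σgh = 6851.82
nΣgh − ΣgΣh = 47962.74 − 45750.98 = 2211.76
nΣg² − (Σg)² = 88673.69 − 85790.41 = 2883.28; nΣh² − (Σh)² = 29074.36 − 24398.44 = 4675.92
r = 2211.76 / √(2883.28 × 4675.92) = 2211.76 / 3671.7825 ≈ 0.6024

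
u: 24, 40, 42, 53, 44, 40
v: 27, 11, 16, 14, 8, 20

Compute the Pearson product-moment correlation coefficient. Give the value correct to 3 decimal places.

-0.733

n = 6, Σu = 243, Σv = 96, Σu² = 10285, Σv² = 1766, Σuv = 3654
nΣuv − ΣuΣv = 21924 − 23328 = -1404
nΣu² − (Σu)² = 61710 − 59049 = 2661; nΣv² − (Σv)² = 10596 − 9216 = 1380
r = -1404 / √(2661 × 1380) = -1404 / 1916.2933 ≈ -0.733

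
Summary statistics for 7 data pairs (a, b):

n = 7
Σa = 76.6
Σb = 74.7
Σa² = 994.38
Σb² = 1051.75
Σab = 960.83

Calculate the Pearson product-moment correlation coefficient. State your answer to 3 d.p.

0.719

r = (nΣab − ΣaΣb) / √[(nΣa² − (Σa)²)(nΣb² − (Σb)²)]
Numerator: 7×960.83 − 76.6×74.7 = 1003.79
Denominator: √[(6960.66 − 5867.56)(7362.25 − 5580.09)] = √[1093.1 × 1782.16] = 1395.7360
r = 1003.79 / 1395.7360 ≈ 0.719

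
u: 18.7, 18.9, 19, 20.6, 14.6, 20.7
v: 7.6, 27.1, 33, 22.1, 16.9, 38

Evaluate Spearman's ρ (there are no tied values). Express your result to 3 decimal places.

Rank u: 2, 3, 4, 5, 1, 6
Rank v: 1, 4, 5, 3, 2, 6
d = rank(u) − rank(v): 1, -1, -1, 2, -1, 0; Σd² = 8
ρ = 1 − 6Σd² / [n(n²−1)] = 1 − 6×8 / (6×35) = 1 − 48/210 ≈ 0.771

0.771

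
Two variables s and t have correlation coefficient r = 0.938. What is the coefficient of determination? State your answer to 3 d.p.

r² = (0.938)² = 0.880

0.880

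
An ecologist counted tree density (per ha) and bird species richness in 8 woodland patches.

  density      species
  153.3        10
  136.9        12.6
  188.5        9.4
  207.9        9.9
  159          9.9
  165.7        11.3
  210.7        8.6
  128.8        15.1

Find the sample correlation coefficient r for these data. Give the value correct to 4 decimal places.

-0.8039

n = 8, Σx = 1350.8, Σy = 86.8, Σx² = 234718.58, Σy² = 972.8, Σxy = 14291.46
nΣxy − ΣxΣy = 114331.68 − 117249.44 = -2917.76
nΣx² − (Σx)² = 1877748.64 − 1824660.64 = 53088; nΣy² − (Σy)² = 7782.4 − 7534.24 = 248.16
r = -2917.76 / √(53088 × 248.16) = -2917.76 / 3629.6443 ≈ -0.8039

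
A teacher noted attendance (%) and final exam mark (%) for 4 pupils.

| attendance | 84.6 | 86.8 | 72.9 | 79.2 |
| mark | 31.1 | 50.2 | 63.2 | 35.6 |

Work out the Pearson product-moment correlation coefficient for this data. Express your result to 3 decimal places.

-0.553

n = 4, Σx = 323.5, Σy = 180.1, Σx² = 26278.45, Σy² = 8748.85, Σxy = 14415.22
nΣxy − ΣxΣy = 57660.88 − 58262.35 = -601.47
nΣx² − (Σx)² = 105113.8 − 104652.25 = 461.55; nΣy² − (Σy)² = 34995.4 − 32436.01 = 2559.39
r = -601.47 / √(461.55 × 2559.39) = -601.47 / 1086.8700 ≈ -0.553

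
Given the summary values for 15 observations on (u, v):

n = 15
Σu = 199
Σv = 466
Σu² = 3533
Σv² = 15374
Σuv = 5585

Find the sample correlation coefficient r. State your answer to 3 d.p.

-0.667

r = (nΣuv − ΣuΣv) / √[(nΣu² − (Σu)²)(nΣv² − (Σv)²)]
Numerator: 15×5585 − 199×466 = -8959
Denominator: √[(52995 − 39601)(230610 − 217156)] = √[13394 × 13454] = 13423.9665
r = -8959 / 13423.9665 ≈ -0.667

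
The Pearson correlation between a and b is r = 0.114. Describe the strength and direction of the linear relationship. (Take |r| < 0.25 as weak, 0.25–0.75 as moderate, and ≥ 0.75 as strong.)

r = 0.114 > 0 so the relationship is positive.
|r| = 0.114, which falls in the weak range.

weak positive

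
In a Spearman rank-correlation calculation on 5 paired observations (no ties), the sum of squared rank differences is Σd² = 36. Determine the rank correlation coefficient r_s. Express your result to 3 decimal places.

-0.800

ρ = 1 − 6Σd² / [n(n²−1)] = 1 − 6×36 / (5×24)
  = 1 − 216/120 = 1 − 1.8000 ≈ -0.800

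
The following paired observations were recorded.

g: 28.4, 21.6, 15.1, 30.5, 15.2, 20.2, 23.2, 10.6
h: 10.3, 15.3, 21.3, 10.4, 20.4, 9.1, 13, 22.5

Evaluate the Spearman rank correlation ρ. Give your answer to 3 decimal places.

Rank g: 7, 5, 2, 8, 3, 4, 6, 1
Rank h: 2, 5, 7, 3, 6, 1, 4, 8
d = rank(g) − rank(h): 5, 0, -5, 5, -3, 3, 2, -7; Σd² = 146
ρ = 1 − 6Σd² / [n(n²−1)] = 1 − 6×146 / (8×63) = 1 − 876/504 ≈ -0.738

-0.738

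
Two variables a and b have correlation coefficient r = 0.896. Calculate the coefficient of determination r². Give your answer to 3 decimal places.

0.803

r² = (0.896)² = 0.803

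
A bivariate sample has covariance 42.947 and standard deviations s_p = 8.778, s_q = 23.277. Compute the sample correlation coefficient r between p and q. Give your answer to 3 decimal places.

r = Cov(p,q) / (s_p · s_q) = 42.947 / (8.778 × 23.277)
  = 42.947 / 204.3255 ≈ 0.210

0.210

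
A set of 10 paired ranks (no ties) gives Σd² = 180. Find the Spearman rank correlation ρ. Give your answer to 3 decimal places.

-0.091

ρ = 1 − 6Σd² / [n(n²−1)] = 1 − 6×180 / (10×99)
  = 1 − 1080/990 = 1 − 1.0909 ≈ -0.091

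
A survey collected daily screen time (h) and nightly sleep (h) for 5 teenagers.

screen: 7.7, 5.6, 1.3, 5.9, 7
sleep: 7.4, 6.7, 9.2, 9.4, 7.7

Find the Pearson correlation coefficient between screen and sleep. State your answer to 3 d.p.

-0.545

n = 5, Σx = 27.5, Σy = 40.4, Σx² = 176.15, Σy² = 331.94, Σxy = 215.82
nΣxy − ΣxΣy = 1079.1 − 1111 = -31.9
nΣx² − (Σx)² = 880.75 − 756.25 = 124.5; nΣy² − (Σy)² = 1659.7 − 1632.16 = 27.54
r = -31.9 / √(124.5 × 27.54) = -31.9 / 58.5554 ≈ -0.545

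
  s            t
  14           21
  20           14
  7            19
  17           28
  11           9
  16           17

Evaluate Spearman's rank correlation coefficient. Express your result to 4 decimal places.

0.0857

Rank s: 3, 6, 1, 5, 2, 4
Rank t: 5, 2, 4, 6, 1, 3
d = rank(s) − rank(t): -2, 4, -3, -1, 1, 1; Σd² = 32
ρ = 1 − 6Σd² / [n(n²−1)] = 1 − 6×32 / (6×35) = 1 − 192/210 ≈ 0.0857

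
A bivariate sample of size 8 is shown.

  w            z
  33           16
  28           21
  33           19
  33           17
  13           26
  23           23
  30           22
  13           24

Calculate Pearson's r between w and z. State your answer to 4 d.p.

-0.8811

n = 8, Σw = 206, Σz = 168, Σw² = 5818, Σz² = 3612, Σwz = 4143
nΣwz − ΣwΣz = 33144 − 34608 = -1464
nΣw² − (Σw)² = 46544 − 42436 = 4108; nΣz² − (Σz)² = 28896 − 28224 = 672
r = -1464 / √(4108 × 672) = -1464 / 1661.4981 ≈ -0.8811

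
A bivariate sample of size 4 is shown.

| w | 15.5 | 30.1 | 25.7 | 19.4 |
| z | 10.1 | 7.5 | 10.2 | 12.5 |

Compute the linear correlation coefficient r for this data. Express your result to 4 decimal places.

n = 4, Σw = 90.7, Σz = 40.3, Σw² = 2183.11, Σz² = 418.55, Σwz = 886.94
nΣwz − ΣwΣz = 3547.76 − 3655.21 = -107.45
nΣw² − (Σw)² = 8732.44 − 8226.49 = 505.95; nΣz² − (Σz)² = 1674.2 − 1624.09 = 50.11
r = -107.45 / √(505.95 × 50.11) = -107.45 / 159.2267 ≈ -0.6748

-0.6748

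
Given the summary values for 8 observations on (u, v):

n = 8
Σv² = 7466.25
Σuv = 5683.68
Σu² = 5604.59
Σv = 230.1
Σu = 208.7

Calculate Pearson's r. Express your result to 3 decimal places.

-0.866

r = (nΣuv − ΣuΣv) / √[(nΣu² − (Σu)²)(nΣv² − (Σv)²)]
Numerator: 8×5683.68 − 208.7×230.1 = -2552.43
Denominator: √[(44836.72 − 43555.69)(59730 − 52946.01)] = √[1281.03 × 6783.99] = 2947.9645
r = -2552.43 / 2947.9645 ≈ -0.866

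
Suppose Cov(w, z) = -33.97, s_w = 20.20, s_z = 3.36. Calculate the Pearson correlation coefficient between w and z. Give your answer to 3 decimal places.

-0.501

r = Cov(w,z) / (s_w · s_z) = -33.97 / (20.20 × 3.36)
  = -33.97 / 67.8720 ≈ -0.501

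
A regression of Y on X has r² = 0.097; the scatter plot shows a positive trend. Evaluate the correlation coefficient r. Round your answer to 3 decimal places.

|r| = √0.097 = 0.311
The association is positive, so r = 0.311.

0.311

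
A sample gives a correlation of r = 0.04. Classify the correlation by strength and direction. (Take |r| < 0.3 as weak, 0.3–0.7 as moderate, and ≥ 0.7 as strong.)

weak positive

r = 0.04 > 0 so the relationship is positive.
|r| = 0.04, which falls in the weak range.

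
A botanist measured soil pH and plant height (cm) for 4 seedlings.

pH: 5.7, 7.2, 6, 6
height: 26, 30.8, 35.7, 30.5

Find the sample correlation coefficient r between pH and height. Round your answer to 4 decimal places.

n = 4, Σx = 24.9, Σy = 123, Σx² = 156.33, Σy² = 3829.38, Σxy = 767.16
nΣxy − ΣxΣy = 3068.64 − 3062.7 = 5.94
nΣx² − (Σx)² = 625.32 − 620.01 = 5.31; nΣy² − (Σy)² = 15317.52 − 15129 = 188.52
r = 5.94 / √(5.31 × 188.52) = 5.94 / 31.6392 ≈ 0.1877

0.1877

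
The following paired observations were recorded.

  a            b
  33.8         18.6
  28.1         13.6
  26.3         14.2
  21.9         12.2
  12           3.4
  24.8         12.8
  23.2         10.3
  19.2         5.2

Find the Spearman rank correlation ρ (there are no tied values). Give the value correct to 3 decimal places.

Rank a: 8, 7, 6, 3, 1, 5, 4, 2
Rank b: 8, 6, 7, 4, 1, 5, 3, 2
d = rank(a) − rank(b): 0, 1, -1, -1, 0, 0, 1, 0; Σd² = 4
ρ = 1 − 6Σd² / [n(n²−1)] = 1 − 6×4 / (8×63) = 1 − 24/504 ≈ 0.952

0.952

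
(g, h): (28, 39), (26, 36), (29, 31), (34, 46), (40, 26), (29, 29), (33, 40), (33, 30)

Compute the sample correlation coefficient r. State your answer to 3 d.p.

n = 8, Σg = 252, Σh = 277, Σg² = 8076, Σh² = 9911, Σgh = 8682
nΣgh − ΣgΣh = 69456 − 69804 = -348
nΣg² − (Σg)² = 64608 − 63504 = 1104; nΣh² − (Σh)² = 79288 − 76729 = 2559
r = -348 / √(1104 × 2559) = -348 / 1680.8141 ≈ -0.207

-0.207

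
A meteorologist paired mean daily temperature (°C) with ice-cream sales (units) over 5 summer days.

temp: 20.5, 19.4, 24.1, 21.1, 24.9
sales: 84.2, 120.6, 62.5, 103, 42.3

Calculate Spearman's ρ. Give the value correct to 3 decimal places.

Rank temp: 2, 1, 4, 3, 5
Rank sales: 3, 5, 2, 4, 1
d = rank(temp) − rank(sales): -1, -4, 2, -1, 4; Σd² = 38
ρ = 1 − 6Σd² / [n(n²−1)] = 1 − 6×38 / (5×24) = 1 − 228/120 ≈ -0.900

-0.900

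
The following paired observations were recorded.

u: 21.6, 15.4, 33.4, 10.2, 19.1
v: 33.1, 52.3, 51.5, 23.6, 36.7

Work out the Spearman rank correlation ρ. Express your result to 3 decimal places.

Rank u: 4, 2, 5, 1, 3
Rank v: 2, 5, 4, 1, 3
d = rank(u) − rank(v): 2, -3, 1, 0, 0; Σd² = 14
ρ = 1 − 6Σd² / [n(n²−1)] = 1 − 6×14 / (5×24) = 1 − 84/120 ≈ 0.300

0.300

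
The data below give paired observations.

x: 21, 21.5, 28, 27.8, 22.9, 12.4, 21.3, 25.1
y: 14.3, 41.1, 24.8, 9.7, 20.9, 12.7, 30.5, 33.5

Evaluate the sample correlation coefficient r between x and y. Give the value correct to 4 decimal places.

0.1453

n = 8, Σx = 180, Σy = 187.5, Σx² = 4221.96, Σy² = 5253.43, Σxy = 4274.6
nΣxy − ΣxΣy = 34196.8 − 33750 = 446.8
nΣx² − (Σx)² = 33775.68 − 32400 = 1375.68; nΣy² − (Σy)² = 42027.44 − 35156.25 = 6871.19
r = 446.8 / √(1375.68 × 6871.19) = 446.8 / 3074.5014 ≈ 0.1453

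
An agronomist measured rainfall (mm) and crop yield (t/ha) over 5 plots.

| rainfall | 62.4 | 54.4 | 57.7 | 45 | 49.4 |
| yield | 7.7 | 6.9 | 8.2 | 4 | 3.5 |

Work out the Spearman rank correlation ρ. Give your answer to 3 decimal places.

0.800

Rank rainfall: 5, 3, 4, 1, 2
Rank yield: 4, 3, 5, 2, 1
d = rank(rainfall) − rank(yield): 1, 0, -1, -1, 1; Σd² = 4
ρ = 1 − 6Σd² / [n(n²−1)] = 1 − 6×4 / (5×24) = 1 − 24/120 ≈ 0.800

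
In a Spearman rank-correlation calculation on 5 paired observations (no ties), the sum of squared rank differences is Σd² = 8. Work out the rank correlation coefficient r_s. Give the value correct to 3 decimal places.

0.600

ρ = 1 − 6Σd² / [n(n²−1)] = 1 − 6×8 / (5×24)
  = 1 − 48/120 = 1 − 0.4000 ≈ 0.600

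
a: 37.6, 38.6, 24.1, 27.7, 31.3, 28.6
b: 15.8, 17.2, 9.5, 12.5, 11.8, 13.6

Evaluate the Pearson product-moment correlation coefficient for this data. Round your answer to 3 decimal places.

n = 6, Σa = 187.9, Σb = 80.4, Σa² = 6049.47, Σb² = 1116.18, Σab = 2591.5
nΣab − ΣaΣb = 15549 − 15107.16 = 441.84
nΣa² − (Σa)² = 36296.82 − 35306.41 = 990.41; nΣb² − (Σb)² = 6697.08 − 6464.16 = 232.92
r = 441.84 / √(990.41 × 232.92) = 441.84 / 480.2981 ≈ 0.920

0.920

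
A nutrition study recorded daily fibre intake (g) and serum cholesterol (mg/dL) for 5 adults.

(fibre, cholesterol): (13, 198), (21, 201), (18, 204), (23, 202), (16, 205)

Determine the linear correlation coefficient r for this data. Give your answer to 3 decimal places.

n = 5, Σx = 91, Σy = 1010, Σx² = 1719, Σy² = 204050, Σxy = 18393
nΣxy − ΣxΣy = 91965 − 91910 = 55
nΣx² − (Σx)² = 8595 − 8281 = 314; nΣy² − (Σy)² = 1020250 − 1020100 = 150
r = 55 / √(314 × 150) = 55 / 217.0253 ≈ 0.253

0.253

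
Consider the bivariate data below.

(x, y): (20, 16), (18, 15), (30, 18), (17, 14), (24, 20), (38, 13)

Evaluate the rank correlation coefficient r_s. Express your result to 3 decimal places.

Rank x: 3, 2, 5, 1, 4, 6
Rank y: 4, 3, 5, 2, 6, 1
d = rank(x) − rank(y): -1, -1, 0, -1, -2, 5; Σd² = 32
ρ = 1 − 6Σd² / [n(n²−1)] = 1 − 6×32 / (6×35) = 1 − 192/210 ≈ 0.086

0.086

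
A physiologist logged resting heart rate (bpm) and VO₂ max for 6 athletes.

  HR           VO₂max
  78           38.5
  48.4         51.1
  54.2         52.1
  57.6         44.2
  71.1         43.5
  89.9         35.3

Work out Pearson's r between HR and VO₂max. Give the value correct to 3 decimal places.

-0.944

n = 6, Σx = 399.2, Σy = 264.7, Σx² = 27819.18, Σy² = 11899.85, Σxy = 17112.3
nΣxy − ΣxΣy = 102673.8 − 105668.24 = -2994.44
nΣx² − (Σx)² = 166915.08 − 159360.64 = 7554.44; nΣy² − (Σy)² = 71399.1 − 70066.09 = 1333.01
r = -2994.44 / √(7554.44 × 1333.01) = -2994.44 / 3173.3490 ≈ -0.944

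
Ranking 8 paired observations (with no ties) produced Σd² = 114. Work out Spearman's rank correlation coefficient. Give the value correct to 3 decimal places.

ρ = 1 − 6Σd² / [n(n²−1)] = 1 − 6×114 / (8×63)
  = 1 − 684/504 = 1 − 1.3571 ≈ -0.357

-0.357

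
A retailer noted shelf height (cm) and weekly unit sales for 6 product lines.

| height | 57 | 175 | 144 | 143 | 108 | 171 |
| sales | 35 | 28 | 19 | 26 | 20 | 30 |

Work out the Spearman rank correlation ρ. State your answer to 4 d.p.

Rank height: 1, 6, 4, 3, 2, 5
Rank sales: 6, 4, 1, 3, 2, 5
d = rank(height) − rank(sales): -5, 2, 3, 0, 0, 0; Σd² = 38
ρ = 1 − 6Σd² / [n(n²−1)] = 1 − 6×38 / (6×35) = 1 − 228/210 ≈ -0.0857

-0.0857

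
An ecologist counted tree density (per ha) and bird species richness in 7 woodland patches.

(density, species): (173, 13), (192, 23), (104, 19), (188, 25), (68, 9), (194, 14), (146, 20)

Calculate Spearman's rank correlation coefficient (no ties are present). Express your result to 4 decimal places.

Rank density: 4, 6, 2, 5, 1, 7, 3
Rank species: 2, 6, 4, 7, 1, 3, 5
d = rank(density) − rank(species): 2, 0, -2, -2, 0, 4, -2; Σd² = 32
ρ = 1 − 6Σd² / [n(n²−1)] = 1 − 6×32 / (7×48) = 1 − 192/336 ≈ 0.4286

0.4286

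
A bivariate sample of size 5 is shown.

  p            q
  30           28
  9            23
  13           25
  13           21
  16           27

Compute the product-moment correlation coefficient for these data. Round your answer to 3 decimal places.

n = 5, Σp = 81, Σq = 124, Σp² = 1575, Σq² = 3108, Σpq = 2077
nΣpq − ΣpΣq = 10385 − 10044 = 341
nΣp² − (Σp)² = 7875 − 6561 = 1314; nΣq² − (Σq)² = 15540 − 15376 = 164
r = 341 / √(1314 × 164) = 341 / 464.2155 ≈ 0.735

0.735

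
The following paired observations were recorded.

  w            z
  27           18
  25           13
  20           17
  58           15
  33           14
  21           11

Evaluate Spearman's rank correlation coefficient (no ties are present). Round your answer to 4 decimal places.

0.1429

Rank w: 4, 3, 1, 6, 5, 2
Rank z: 6, 2, 5, 4, 3, 1
d = rank(w) − rank(z): -2, 1, -4, 2, 2, 1; Σd² = 30
ρ = 1 − 6Σd² / [n(n²−1)] = 1 − 6×30 / (6×35) = 1 − 180/210 ≈ 0.1429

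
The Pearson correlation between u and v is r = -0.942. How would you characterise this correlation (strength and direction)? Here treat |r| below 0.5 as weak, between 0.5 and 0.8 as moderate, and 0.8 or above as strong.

r = -0.942 < 0 so the relationship is negative.
|r| = 0.942, which falls in the strong range.

strong negative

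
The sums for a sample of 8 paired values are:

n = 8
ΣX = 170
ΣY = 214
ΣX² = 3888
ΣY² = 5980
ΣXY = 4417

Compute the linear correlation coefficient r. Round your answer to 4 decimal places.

-0.4919

r = (nΣXY − ΣXΣY) / √[(nΣX² − (ΣX)²)(nΣY² − (ΣY)²)]
Numerator: 8×4417 − 170×214 = -1044
Denominator: √[(31104 − 28900)(47840 − 45796)] = √[2204 × 2044] = 2122.4929
r = -1044 / 2122.4929 ≈ -0.4919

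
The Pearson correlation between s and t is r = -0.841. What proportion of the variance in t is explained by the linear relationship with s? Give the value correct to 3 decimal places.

0.707

r² = (-0.841)² = 0.707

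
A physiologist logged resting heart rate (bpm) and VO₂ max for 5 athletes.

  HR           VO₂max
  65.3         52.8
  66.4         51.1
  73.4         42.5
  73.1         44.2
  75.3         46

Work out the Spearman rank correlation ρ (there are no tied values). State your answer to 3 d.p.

Rank HR: 1, 2, 4, 3, 5
Rank VO₂max: 5, 4, 1, 2, 3
d = rank(HR) − rank(VO₂max): -4, -2, 3, 1, 2; Σd² = 34
ρ = 1 − 6Σd² / [n(n²−1)] = 1 − 6×34 / (5×24) = 1 − 204/120 ≈ -0.700

-0.700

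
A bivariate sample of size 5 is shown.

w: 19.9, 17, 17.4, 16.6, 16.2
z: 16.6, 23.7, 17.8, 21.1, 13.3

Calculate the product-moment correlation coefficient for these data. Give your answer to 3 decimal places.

-0.114

n = 5, Σw = 87.1, Σz = 92.5, Σw² = 1525.77, Σz² = 1776.19, Σwz = 1608.68
nΣwz − ΣwΣz = 8043.4 − 8056.75 = -13.35
nΣw² − (Σw)² = 7628.85 − 7586.41 = 42.44; nΣz² − (Σz)² = 8880.95 − 8556.25 = 324.7
r = -13.35 / √(42.44 × 324.7) = -13.35 / 117.3894 ≈ -0.114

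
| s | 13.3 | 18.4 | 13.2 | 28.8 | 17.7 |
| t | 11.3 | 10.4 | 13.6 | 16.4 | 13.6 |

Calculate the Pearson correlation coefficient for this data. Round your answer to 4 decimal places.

n = 5, Σs = 91.4, Σt = 65.3, Σs² = 1832.42, Σt² = 874.73, Σst = 1234.21
nΣst − ΣsΣt = 6171.05 − 5968.42 = 202.63
nΣs² − (Σs)² = 9162.1 − 8353.96 = 808.14; nΣt² − (Σt)² = 4373.65 − 4264.09 = 109.56
r = 202.63 / √(808.14 × 109.56) = 202.63 / 297.5564 ≈ 0.6810

0.6810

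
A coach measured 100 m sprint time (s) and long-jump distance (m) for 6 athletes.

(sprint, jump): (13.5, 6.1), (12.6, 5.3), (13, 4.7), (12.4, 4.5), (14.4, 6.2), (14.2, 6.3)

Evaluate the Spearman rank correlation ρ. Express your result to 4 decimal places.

0.8857

Rank sprint: 4, 2, 3, 1, 6, 5
Rank jump: 4, 3, 2, 1, 5, 6
d = rank(sprint) − rank(jump): 0, -1, 1, 0, 1, -1; Σd² = 4
ρ = 1 − 6Σd² / [n(n²−1)] = 1 − 6×4 / (6×35) = 1 − 24/210 ≈ 0.8857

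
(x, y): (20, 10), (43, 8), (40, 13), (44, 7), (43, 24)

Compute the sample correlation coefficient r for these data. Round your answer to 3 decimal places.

n = 5, Σx = 190, Σy = 62, Σx² = 7634, Σy² = 958, Σxy = 2404
nΣxy − ΣxΣy = 12020 − 11780 = 240
nΣx² − (Σx)² = 38170 − 36100 = 2070; nΣy² − (Σy)² = 4790 − 3844 = 946
r = 240 / √(2070 × 946) = 240 / 1399.3641 ≈ 0.172

0.172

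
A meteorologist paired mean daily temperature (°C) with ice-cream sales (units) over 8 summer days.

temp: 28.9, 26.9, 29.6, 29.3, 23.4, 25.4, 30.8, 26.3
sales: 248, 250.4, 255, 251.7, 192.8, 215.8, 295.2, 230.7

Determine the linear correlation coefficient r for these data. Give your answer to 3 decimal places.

0.934

n = 8, Σx = 220.6, Σy = 1939.6, Σx² = 6126.52, Σy² = 476689.06, Σxy = 53978.18
nΣxy − ΣxΣy = 431825.44 − 427875.76 = 3949.68
nΣx² − (Σx)² = 49012.16 − 48664.36 = 347.8; nΣy² − (Σy)² = 3813512.48 − 3762048.16 = 51464.32
r = 3949.68 / √(347.8 × 51464.32) = 3949.68 / 4230.7553 ≈ 0.934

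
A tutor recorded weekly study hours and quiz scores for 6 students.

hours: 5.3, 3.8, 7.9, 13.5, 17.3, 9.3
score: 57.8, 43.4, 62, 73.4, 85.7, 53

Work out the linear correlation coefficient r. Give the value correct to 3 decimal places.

0.928

n = 6, Σx = 57.1, Σy = 375.3, Σx² = 672.97, Σy² = 24609.45, Σxy = 3927.47
nΣxy − ΣxΣy = 23564.82 − 21429.63 = 2135.19
nΣx² − (Σx)² = 4037.82 − 3260.41 = 777.41; nΣy² − (Σy)² = 147656.7 − 140850.09 = 6806.61
r = 2135.19 / √(777.41 × 6806.61) = 2135.19 / 2300.3319 ≈ 0.928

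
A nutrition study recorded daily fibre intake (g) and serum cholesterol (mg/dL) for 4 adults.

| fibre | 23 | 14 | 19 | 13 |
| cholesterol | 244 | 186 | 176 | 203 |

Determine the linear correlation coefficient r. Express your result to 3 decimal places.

0.583

n = 4, Σx = 69, Σy = 809, Σx² = 1255, Σy² = 166317, Σxy = 14199
nΣxy − ΣxΣy = 56796 − 55821 = 975
nΣx² − (Σx)² = 5020 − 4761 = 259; nΣy² − (Σy)² = 665268 − 654481 = 10787
r = 975 / √(259 × 10787) = 975 / 1671.4763 ≈ 0.583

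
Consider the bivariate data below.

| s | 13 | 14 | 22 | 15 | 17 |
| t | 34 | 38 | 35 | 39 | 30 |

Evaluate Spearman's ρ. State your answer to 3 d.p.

Rank s: 1, 2, 5, 3, 4
Rank t: 2, 4, 3, 5, 1
d = rank(s) − rank(t): -1, -2, 2, -2, 3; Σd² = 22
ρ = 1 − 6Σd² / [n(n²−1)] = 1 − 6×22 / (5×24) = 1 − 132/120 ≈ -0.100

-0.100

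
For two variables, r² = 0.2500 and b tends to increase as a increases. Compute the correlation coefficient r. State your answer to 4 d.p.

|r| = √0.2500 = 0.5000
The association is positive, so r = 0.5000.

0.5000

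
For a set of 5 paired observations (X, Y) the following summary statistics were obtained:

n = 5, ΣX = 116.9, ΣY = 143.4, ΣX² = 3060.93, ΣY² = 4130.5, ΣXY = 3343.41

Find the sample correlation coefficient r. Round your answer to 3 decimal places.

-0.122

r = (nΣXY − ΣXΣY) / √[(nΣX² − (ΣX)²)(nΣY² − (ΣY)²)]
Numerator: 5×3343.41 − 116.9×143.4 = -46.41
Denominator: √[(15304.65 − 13665.61)(20652.5 − 20563.56)] = √[1639.04 × 88.94] = 381.8065
r = -46.41 / 381.8065 ≈ -0.122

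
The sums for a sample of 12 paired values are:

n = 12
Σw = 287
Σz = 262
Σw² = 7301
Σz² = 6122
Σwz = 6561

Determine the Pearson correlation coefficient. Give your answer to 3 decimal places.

0.704

r = (nΣwz − ΣwΣz) / √[(nΣw² − (Σw)²)(nΣz² − (Σz)²)]
Numerator: 12×6561 − 287×262 = 3538
Denominator: √[(87612 − 82369)(73464 − 68644)] = √[5243 × 4820] = 5027.0528
r = 3538 / 5027.0528 ≈ 0.704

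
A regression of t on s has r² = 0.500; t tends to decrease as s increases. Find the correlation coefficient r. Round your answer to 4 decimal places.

|r| = √0.500 = 0.7071
The association is negative, so r = −0.7071.

-0.7071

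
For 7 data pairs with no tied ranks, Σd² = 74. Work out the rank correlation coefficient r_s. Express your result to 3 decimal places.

ρ = 1 − 6Σd² / [n(n²−1)] = 1 − 6×74 / (7×48)
  = 1 − 444/336 = 1 − 1.3214 ≈ -0.321

-0.321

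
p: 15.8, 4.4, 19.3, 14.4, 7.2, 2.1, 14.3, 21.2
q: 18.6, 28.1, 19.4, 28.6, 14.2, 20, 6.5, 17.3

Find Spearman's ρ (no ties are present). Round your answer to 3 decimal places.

-0.214

Rank p: 6, 2, 7, 5, 3, 1, 4, 8
Rank q: 4, 7, 5, 8, 2, 6, 1, 3
d = rank(p) − rank(q): 2, -5, 2, -3, 1, -5, 3, 5; Σd² = 102
ρ = 1 − 6Σd² / [n(n²−1)] = 1 − 6×102 / (8×63) = 1 − 612/504 ≈ -0.214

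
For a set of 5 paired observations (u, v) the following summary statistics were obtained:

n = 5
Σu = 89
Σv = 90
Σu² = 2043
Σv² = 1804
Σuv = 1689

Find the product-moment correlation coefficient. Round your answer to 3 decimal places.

0.299

r = (nΣuv − ΣuΣv) / √[(nΣu² − (Σu)²)(nΣv² − (Σv)²)]
Numerator: 5×1689 − 89×90 = 435
Denominator: √[(10215 − 7921)(9020 − 8100)] = √[2294 × 920] = 1452.7491
r = 435 / 1452.7491 ≈ 0.299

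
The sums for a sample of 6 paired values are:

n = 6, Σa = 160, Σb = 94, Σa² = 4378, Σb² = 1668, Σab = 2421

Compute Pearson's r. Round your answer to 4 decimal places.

-0.5809

r = (nΣab − ΣaΣb) / √[(nΣa² − (Σa)²)(nΣb² − (Σb)²)]
Numerator: 6×2421 − 160×94 = -514
Denominator: √[(26268 − 25600)(10008 − 8836)] = √[668 × 1172] = 884.8141
r = -514 / 884.8141 ≈ -0.5809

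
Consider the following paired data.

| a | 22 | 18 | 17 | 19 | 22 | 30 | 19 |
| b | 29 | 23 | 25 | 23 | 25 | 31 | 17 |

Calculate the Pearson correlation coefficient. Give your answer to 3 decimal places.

0.702

n = 7, Σa = 147, Σb = 173, Σa² = 3203, Σb² = 4399, Σab = 3717
nΣab − ΣaΣb = 26019 − 25431 = 588
nΣa² − (Σa)² = 22421 − 21609 = 812; nΣb² − (Σb)² = 30793 − 29929 = 864
r = 588 / √(812 × 864) = 588 / 837.5966 ≈ 0.702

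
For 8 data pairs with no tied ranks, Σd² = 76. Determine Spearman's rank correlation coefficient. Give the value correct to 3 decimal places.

ρ = 1 − 6Σd² / [n(n²−1)] = 1 − 6×76 / (8×63)
  = 1 − 456/504 = 1 − 0.9048 ≈ 0.095

0.095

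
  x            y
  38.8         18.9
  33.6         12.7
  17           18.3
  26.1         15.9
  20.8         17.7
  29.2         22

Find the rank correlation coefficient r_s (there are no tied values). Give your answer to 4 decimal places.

Rank x: 6, 5, 1, 3, 2, 4
Rank y: 5, 1, 4, 2, 3, 6
d = rank(x) − rank(y): 1, 4, -3, 1, -1, -2; Σd² = 32
ρ = 1 − 6Σd² / [n(n²−1)] = 1 − 6×32 / (6×35) = 1 − 192/210 ≈ 0.0857

0.0857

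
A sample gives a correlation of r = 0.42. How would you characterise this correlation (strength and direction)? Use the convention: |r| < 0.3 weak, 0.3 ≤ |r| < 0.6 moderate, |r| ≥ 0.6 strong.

r = 0.42 > 0 so the relationship is positive.
|r| = 0.42, which falls in the moderate range.

moderate positive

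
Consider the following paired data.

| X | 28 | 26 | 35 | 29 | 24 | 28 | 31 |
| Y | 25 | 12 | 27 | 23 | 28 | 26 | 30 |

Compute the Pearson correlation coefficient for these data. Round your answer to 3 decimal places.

n = 7, ΣX = 201, ΣY = 171, ΣX² = 5847, ΣY² = 4387, ΣXY = 4954
nΣXY − ΣXΣY = 34678 − 34371 = 307
nΣX² − (ΣX)² = 40929 − 40401 = 528; nΣY² − (ΣY)² = 30709 − 29241 = 1468
r = 307 / √(528 × 1468) = 307 / 880.3999 ≈ 0.349

0.349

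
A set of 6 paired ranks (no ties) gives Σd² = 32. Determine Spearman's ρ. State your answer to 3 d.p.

0.086

ρ = 1 − 6Σd² / [n(n²−1)] = 1 − 6×32 / (6×35)
  = 1 − 192/210 = 1 − 0.9143 ≈ 0.086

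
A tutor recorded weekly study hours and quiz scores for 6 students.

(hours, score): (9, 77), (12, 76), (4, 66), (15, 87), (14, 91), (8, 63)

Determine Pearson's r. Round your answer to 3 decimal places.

0.868

n = 6, Σx = 62, Σy = 460, Σx² = 726, Σy² = 35880, Σxy = 4952
nΣxy − ΣxΣy = 29712 − 28520 = 1192
nΣx² − (Σx)² = 4356 − 3844 = 512; nΣy² − (Σy)² = 215280 − 211600 = 3680
r = 1192 / √(512 × 3680) = 1192 / 1372.6471 ≈ 0.868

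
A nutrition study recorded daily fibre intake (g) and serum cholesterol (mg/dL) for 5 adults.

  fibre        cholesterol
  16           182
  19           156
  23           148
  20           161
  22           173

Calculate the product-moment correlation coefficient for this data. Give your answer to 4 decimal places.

n = 5, Σx = 100, Σy = 820, Σx² = 2030, Σy² = 135214, Σxy = 16306
nΣxy − ΣxΣy = 81530 − 82000 = -470
nΣx² − (Σx)² = 10150 − 10000 = 150; nΣy² − (Σy)² = 676070 − 672400 = 3670
r = -470 / √(150 × 3670) = -470 / 741.9569 ≈ -0.6335

-0.6335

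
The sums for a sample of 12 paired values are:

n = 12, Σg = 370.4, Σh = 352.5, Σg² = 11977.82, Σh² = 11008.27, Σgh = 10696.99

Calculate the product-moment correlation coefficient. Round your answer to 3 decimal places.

-0.308

r = (nΣgh − ΣgΣh) / √[(nΣg² − (Σg)²)(nΣh² − (Σh)²)]
Numerator: 12×10696.99 − 370.4×352.5 = -2202.12
Denominator: √[(143733.84 − 137196.16)(132099.24 − 124256.25)] = √[6537.68 × 7842.99] = 7160.6535
r = -2202.12 / 7160.6535 ≈ -0.308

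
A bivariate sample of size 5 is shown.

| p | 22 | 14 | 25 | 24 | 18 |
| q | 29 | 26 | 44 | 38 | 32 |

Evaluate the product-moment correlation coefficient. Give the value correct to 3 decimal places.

0.824

n = 5, Σp = 103, Σq = 169, Σp² = 2205, Σq² = 5921, Σpq = 3590
nΣpq − ΣpΣq = 17950 − 17407 = 543
nΣp² − (Σp)² = 11025 − 10609 = 416; nΣq² − (Σq)² = 29605 − 28561 = 1044
r = 543 / √(416 × 1044) = 543 / 659.0175 ≈ 0.824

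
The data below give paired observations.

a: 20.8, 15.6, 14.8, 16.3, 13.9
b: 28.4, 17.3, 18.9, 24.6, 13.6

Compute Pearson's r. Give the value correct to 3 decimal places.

n = 5, Σa = 81.4, Σb = 102.8, Σa² = 1353.94, Σb² = 2253.18, Σab = 1730.34
nΣab − ΣaΣb = 8651.7 − 8367.92 = 283.78
nΣa² − (Σa)² = 6769.7 − 6625.96 = 143.74; nΣb² − (Σb)² = 11265.9 − 10567.84 = 698.06
r = 283.78 / √(143.74 × 698.06) = 283.78 / 316.7635 ≈ 0.896

0.896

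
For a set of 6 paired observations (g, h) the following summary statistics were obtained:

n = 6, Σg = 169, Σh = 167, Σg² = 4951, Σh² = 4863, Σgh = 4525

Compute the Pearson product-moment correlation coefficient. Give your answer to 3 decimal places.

-0.883

r = (nΣgh − ΣgΣh) / √[(nΣg² − (Σg)²)(nΣh² − (Σh)²)]
Numerator: 6×4525 − 169×167 = -1073
Denominator: √[(29706 − 28561)(29178 − 27889)] = √[1145 × 1289] = 1214.8683
r = -1073 / 1214.8683 ≈ -0.883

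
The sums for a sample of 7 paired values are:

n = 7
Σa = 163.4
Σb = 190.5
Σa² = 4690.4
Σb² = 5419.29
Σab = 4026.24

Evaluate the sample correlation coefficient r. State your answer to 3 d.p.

-0.927

r = (nΣab − ΣaΣb) / √[(nΣa² − (Σa)²)(nΣb² − (Σb)²)]
Numerator: 7×4026.24 − 163.4×190.5 = -2944.02
Denominator: √[(32832.8 − 26699.56)(37935.03 − 36290.25)] = √[6133.24 × 1644.78] = 3176.1345
r = -2944.02 / 3176.1345 ≈ -0.927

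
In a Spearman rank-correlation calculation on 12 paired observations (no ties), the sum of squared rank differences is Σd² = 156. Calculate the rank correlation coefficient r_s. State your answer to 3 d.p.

0.455

ρ = 1 − 6Σd² / [n(n²−1)] = 1 − 6×156 / (12×143)
  = 1 − 936/1716 = 1 − 0.5455 ≈ 0.455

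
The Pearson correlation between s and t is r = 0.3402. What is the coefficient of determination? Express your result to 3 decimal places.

0.116

r² = (0.3402)² = 0.116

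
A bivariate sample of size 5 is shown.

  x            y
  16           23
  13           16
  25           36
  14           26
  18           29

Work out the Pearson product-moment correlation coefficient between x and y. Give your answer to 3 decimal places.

n = 5, Σx = 86, Σy = 130, Σx² = 1570, Σy² = 3598, Σxy = 2362
nΣxy − ΣxΣy = 11810 − 11180 = 630
nΣx² − (Σx)² = 7850 − 7396 = 454; nΣy² − (Σy)² = 17990 − 16900 = 1090
r = 630 / √(454 × 1090) = 630 / 703.4629 ≈ 0.896

0.896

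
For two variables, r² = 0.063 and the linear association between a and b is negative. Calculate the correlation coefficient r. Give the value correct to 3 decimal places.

-0.251

|r| = √0.063 = 0.251
The association is negative, so r = −0.251.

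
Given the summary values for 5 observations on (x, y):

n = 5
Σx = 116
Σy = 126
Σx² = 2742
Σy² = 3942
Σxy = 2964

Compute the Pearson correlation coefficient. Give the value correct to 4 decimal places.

r = (nΣxy − ΣxΣy) / √[(nΣx² − (Σx)²)(nΣy² − (Σy)²)]
Numerator: 5×2964 − 116×126 = 204
Denominator: √[(13710 − 13456)(19710 − 15876)] = √[254 × 3834] = 986.8313
r = 204 / 986.8313 ≈ 0.2067

0.2067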